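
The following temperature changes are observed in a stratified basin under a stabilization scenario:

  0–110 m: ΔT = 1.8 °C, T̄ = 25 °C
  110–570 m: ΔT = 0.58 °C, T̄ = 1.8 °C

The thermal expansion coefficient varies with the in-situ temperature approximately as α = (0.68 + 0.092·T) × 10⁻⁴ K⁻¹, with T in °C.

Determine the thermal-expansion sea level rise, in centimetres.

Layer 1: α = (0.68 + 0.092×25)×10⁻⁴ = 2.98×10⁻⁴ K⁻¹
Layer 2: α = (0.68 + 0.092×1.8)×10⁻⁴ = 0.8456×10⁻⁴ K⁻¹
Layer 1: 110 × 1.8 × 2.98×10⁻⁴ = 0.059004 m
460 × 0.58 × 0.8456×10⁻⁴ = 0.022560608 m
Δh = 0.059004 + 0.022560608 = 0.081564608 m ≈ 8.16 cm

about 8.16 cm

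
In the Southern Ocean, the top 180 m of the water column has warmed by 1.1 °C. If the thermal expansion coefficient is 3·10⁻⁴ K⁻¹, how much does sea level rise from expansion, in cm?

Δh ≈ 5.9 cm

Δh = αΔT·H = 3×10⁻⁴ × 1.1 × 180 = 0.05940 m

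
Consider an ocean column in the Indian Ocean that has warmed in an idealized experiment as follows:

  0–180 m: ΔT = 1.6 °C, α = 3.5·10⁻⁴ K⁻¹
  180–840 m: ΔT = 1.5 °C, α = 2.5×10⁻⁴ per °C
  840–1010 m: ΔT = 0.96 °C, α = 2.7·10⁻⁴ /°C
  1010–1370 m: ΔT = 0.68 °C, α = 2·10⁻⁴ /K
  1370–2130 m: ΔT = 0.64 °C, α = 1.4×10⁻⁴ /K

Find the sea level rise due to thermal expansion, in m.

0.509 m of thermosteric rise

3.5×10⁻⁴ × 180 × 1.6 = 0.10080 m
Layer 2: 660 × 2.5×10⁻⁴ × 1.5 = 0.24750 m
840–1010 m: 2.7×10⁻⁴ × 170 × 0.96 = 0.044064 m
2×10⁻⁴ × 0.68 × 360 = 0.04896 m
760 × 0.64 × 1.4×10⁻⁴ = 0.068096 m
Δh = 0.10080 + 0.24750 + 0.044064 + 0.04896 + 0.068096 = 0.50942 m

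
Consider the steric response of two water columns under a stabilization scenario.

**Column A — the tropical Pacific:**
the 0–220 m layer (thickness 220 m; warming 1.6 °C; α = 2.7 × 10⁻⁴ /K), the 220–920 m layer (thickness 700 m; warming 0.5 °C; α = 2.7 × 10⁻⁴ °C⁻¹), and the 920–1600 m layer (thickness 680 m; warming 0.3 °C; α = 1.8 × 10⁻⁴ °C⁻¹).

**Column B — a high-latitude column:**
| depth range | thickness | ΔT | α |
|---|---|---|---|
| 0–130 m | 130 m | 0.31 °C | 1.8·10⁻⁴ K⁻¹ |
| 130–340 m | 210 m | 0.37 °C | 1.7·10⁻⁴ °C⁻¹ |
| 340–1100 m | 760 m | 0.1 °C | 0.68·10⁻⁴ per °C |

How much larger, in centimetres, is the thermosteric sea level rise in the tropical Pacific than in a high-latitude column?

A 220 × 1.6 × 2.7×10⁻⁴ = 0.09504 m
A 220–920 m: 700 × 2.7×10⁻⁴ × 0.5 = 0.09450 m
A 0.3 × 1.8×10⁻⁴ × 680 = 0.03672 m
A total: 0.22626 m
B 0–130 m: 1.8×10⁻⁴ × 0.31 × 130 = 0.007254 m
B Layer 2: 1.7×10⁻⁴ × 0.37 × 210 = 0.013209 m
B 760 × 0.68×10⁻⁴ × 0.1 = 0.005168 m
B total: 0.025631 m
Difference: 0.22626 − 0.025631 = 0.200629 m

Δh_A − Δh_B ≈ 20.1 cm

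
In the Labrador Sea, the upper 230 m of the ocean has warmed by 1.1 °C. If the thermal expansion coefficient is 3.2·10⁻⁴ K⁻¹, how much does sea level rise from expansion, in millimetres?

Δh = αΔT·H = 3.2×10⁻⁴ × 1.1 × 230 = 0.08096 m

about 81.0 mm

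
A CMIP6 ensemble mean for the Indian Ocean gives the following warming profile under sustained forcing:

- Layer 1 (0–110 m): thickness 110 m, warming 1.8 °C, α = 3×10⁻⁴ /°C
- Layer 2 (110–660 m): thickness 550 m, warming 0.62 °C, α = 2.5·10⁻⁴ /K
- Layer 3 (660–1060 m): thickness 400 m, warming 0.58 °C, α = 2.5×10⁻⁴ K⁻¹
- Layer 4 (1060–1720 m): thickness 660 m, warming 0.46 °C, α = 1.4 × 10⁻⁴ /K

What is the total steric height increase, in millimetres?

Δh ≈ 250 mm

0–110 m: 1.8 × 110 × 3×10⁻⁴ = 0.05940 m
110–660 m: 0.62 × 2.5×10⁻⁴ × 550 = 0.08525 m
Layer 3: 0.58 × 400 × 2.5×10⁻⁴ = 0.05800 m
1060–1720 m: 660 × 0.46 × 1.4×10⁻⁴ = 0.042504 m
Δh = 0.05940 + 0.08525 + 0.05800 + 0.042504 = 0.245154 m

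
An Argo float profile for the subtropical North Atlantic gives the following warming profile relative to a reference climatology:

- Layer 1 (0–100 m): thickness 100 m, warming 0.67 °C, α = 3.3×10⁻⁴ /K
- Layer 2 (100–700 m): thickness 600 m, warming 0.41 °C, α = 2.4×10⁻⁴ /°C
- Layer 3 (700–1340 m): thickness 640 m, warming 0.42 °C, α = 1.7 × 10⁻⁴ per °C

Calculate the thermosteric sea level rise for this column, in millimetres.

100 × 0.67 × 3.3×10⁻⁴ = 0.02211 m
2.4×10⁻⁴ × 0.41 × 600 = 0.05904 m
640 × 1.7×10⁻⁴ × 0.42 = 0.045696 m
Δh = 0.02211 + 0.05904 + 0.045696 = 0.126846 m ≈ 127 mm

Δh = 127 mm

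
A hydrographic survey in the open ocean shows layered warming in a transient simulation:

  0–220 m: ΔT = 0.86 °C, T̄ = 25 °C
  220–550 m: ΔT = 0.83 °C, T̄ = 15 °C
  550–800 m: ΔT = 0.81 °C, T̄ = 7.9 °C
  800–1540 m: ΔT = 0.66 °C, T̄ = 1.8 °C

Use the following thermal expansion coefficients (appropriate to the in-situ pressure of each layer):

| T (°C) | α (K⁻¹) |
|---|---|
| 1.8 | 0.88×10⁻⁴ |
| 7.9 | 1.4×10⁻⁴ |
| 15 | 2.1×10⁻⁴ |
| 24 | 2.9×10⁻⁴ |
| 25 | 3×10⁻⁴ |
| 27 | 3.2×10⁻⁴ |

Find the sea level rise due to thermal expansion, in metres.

Δh ≈ 0.186 m

Layer 1 at 25 °C → α = 3×10⁻⁴ K⁻¹
Layer 2 at 15 °C → α = 2.1×10⁻⁴ K⁻¹
Layer 3 at 7.9 °C → α = 1.4×10⁻⁴ K⁻¹
Layer 4 at 1.8 °C → α = 0.88×10⁻⁴ K⁻¹
0–220 m: 220 × 0.86 × 3×10⁻⁴ = 0.05676 m
Layer 2: 330 × 0.83 × 2.1×10⁻⁴ = 0.057519 m
550–800 m: 1.4×10⁻⁴ × 250 × 0.81 = 0.02835 m
Layer 4: 740 × 0.66 × 0.88×10⁻⁴ = 0.0429792 m
Δh = 0.05676 + 0.057519 + 0.02835 + 0.0429792 = 0.1856082 m ≈ 0.186 m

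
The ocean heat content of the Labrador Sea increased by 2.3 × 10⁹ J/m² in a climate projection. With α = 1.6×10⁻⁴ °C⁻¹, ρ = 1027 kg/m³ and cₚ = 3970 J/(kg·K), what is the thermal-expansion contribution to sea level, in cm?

Δh = αQ/(ρcₚ) = 1.6×10⁻⁴ × 2.3×10⁹ / (1027 × 3970) ≈ 0.090258 m

about 9.0 cm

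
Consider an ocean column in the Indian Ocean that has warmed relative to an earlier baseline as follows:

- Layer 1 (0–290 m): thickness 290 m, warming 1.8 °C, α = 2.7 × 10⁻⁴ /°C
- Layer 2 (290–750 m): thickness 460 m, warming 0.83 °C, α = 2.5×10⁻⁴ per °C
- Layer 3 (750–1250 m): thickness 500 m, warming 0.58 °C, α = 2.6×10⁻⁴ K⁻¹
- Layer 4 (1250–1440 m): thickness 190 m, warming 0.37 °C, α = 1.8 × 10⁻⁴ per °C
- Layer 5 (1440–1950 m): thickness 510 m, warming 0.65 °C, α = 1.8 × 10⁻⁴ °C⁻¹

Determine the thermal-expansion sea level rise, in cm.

Δh ≈ 38 cm

2.7×10⁻⁴ × 1.8 × 290 = 0.14094 m
460 × 2.5×10⁻⁴ × 0.83 = 0.09545 m
750–1250 m: 500 × 0.58 × 2.6×10⁻⁴ = 0.07540 m
Layer 4: 190 × 1.8×10⁻⁴ × 0.37 = 0.012654 m
1440–1950 m: 510 × 0.65 × 1.8×10⁻⁴ = 0.05967 m
Δh = 0.14094 + 0.09545 + 0.07540 + 0.012654 + 0.05967 = 0.384114 m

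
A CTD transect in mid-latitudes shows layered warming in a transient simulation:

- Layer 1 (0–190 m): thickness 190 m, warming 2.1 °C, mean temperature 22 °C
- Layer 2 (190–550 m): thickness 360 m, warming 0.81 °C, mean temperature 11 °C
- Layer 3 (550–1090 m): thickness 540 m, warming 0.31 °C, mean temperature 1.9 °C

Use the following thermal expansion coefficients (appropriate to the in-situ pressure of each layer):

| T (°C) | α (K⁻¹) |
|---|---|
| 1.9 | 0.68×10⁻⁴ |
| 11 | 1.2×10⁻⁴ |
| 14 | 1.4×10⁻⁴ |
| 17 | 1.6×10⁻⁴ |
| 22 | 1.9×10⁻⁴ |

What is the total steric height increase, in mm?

Layer 1 at 22 °C → α = 1.9×10⁻⁴ K⁻¹
Layer 2 at 11 °C → α = 1.2×10⁻⁴ K⁻¹
Layer 3 at 1.9 °C → α = 0.68×10⁻⁴ K⁻¹
Layer 1: 2.1 × 1.9×10⁻⁴ × 190 = 0.07581 m
190–550 m: 0.81 × 1.2×10⁻⁴ × 360 = 0.034992 m
Layer 3: 0.31 × 0.68×10⁻⁴ × 540 = 0.0113832 m
Δh = 0.07581 + 0.034992 + 0.0113832 = 0.1221852 m

about 122 mm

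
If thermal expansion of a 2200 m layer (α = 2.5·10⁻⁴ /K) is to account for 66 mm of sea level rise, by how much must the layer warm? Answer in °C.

0.120 °C

ΔT = Δh/(αH) = 0.066 / (2.5×10⁻⁴ × 2200) = 0.1200 °C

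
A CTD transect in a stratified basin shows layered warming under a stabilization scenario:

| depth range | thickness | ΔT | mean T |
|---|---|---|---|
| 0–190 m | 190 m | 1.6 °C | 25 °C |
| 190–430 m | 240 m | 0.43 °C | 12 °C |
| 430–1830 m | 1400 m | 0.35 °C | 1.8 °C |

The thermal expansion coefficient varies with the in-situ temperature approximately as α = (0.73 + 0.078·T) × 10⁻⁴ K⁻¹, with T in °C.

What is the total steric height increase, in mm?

Layer 1: α = (0.73 + 0.078×25)×10⁻⁴ = 2.68×10⁻⁴ K⁻¹
Layer 2: α = (0.73 + 0.078×12)×10⁻⁴ = 1.666×10⁻⁴ K⁻¹
Layer 3: α = (0.73 + 0.078×1.8)×10⁻⁴ = 0.8704×10⁻⁴ K⁻¹
1.6 × 190 × 2.68×10⁻⁴ = 0.081472 m
Layer 2: 0.43 × 240 × 1.666×10⁻⁴ = 0.01719312 m
430–1830 m: 0.8704×10⁻⁴ × 0.35 × 1400 = 0.0426496 m
Δh = 0.081472 + 0.01719312 + 0.0426496 = 0.14131472 m

Δh ≈ 141 mm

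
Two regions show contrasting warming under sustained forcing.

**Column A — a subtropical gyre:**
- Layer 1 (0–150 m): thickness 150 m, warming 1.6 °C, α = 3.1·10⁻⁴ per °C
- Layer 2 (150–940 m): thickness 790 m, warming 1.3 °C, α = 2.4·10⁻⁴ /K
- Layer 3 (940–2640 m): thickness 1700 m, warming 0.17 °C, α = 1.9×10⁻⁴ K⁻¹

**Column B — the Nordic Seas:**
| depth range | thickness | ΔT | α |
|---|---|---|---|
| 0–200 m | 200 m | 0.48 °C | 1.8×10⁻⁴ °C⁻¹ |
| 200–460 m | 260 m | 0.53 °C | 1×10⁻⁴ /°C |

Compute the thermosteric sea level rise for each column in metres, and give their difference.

A: 0.376 m; B: 0.0311 m; difference 0.345 m

A 3.1×10⁻⁴ × 150 × 1.6 = 0.07440 m
A 2.4×10⁻⁴ × 790 × 1.3 = 0.24648 m
A Layer 3: 1.9×10⁻⁴ × 0.17 × 1700 = 0.05491 m
A total: 0.37579 m
B Layer 1: 1.8×10⁻⁴ × 200 × 0.48 = 0.01728 m
B 200–460 m: 260 × 1×10⁻⁴ × 0.53 = 0.01378 m
B total: 0.03106 m
Difference: 0.37579 − 0.03106 = 0.34473 m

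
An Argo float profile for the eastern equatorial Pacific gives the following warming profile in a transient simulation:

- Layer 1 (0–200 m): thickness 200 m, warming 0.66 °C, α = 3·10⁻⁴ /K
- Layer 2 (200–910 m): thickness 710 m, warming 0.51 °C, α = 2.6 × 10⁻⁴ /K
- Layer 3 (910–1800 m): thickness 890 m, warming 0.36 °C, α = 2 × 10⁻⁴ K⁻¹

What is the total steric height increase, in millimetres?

198 mm of thermosteric rise

Layer 1: 3×10⁻⁴ × 0.66 × 200 = 0.03960 m
200–910 m: 2.6×10⁻⁴ × 0.51 × 710 = 0.094146 m
Layer 3: 0.36 × 2×10⁻⁴ × 890 = 0.06408 m
Δh = 0.03960 + 0.094146 + 0.06408 = 0.197826 m ≈ 198 mm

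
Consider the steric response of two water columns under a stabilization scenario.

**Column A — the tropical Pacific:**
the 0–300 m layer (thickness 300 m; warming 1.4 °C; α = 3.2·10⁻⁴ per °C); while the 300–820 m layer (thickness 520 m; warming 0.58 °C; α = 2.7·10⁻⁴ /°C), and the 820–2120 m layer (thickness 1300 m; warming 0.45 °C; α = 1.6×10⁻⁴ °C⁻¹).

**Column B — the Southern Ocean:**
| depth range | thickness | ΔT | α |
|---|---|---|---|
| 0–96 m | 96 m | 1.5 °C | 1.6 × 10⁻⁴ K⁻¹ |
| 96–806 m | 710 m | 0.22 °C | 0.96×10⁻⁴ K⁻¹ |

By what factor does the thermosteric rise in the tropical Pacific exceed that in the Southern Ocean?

a factor of 8.1

A 1.4 × 300 × 3.2×10⁻⁴ = 0.13440 m
A 2.7×10⁻⁴ × 520 × 0.58 = 0.081432 m
A Layer 3: 1300 × 1.6×10⁻⁴ × 0.45 = 0.09360 m
A total: 0.309432 m
B 0–96 m: 1.6×10⁻⁴ × 96 × 1.5 = 0.02304 m
B 96–806 m: 710 × 0.96×10⁻⁴ × 0.22 = 0.0149952 m
B total: 0.0380352 m
Ratio: 0.309432 / 0.0380352 ≈ 8.135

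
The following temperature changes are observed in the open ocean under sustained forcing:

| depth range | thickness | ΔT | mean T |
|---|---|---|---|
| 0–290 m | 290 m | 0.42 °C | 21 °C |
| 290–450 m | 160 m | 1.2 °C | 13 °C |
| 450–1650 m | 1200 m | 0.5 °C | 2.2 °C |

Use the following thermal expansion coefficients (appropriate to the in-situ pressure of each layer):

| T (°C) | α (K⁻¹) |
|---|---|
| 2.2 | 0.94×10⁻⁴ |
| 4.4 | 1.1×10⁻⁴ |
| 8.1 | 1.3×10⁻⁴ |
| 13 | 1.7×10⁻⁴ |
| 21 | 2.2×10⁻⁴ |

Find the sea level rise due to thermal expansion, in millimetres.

Layer 1 at 21 °C → α = 2.2×10⁻⁴ K⁻¹
Layer 2 at 13 °C → α = 1.7×10⁻⁴ K⁻¹
Layer 3 at 2.2 °C → α = 0.94×10⁻⁴ K⁻¹
0.42 × 2.2×10⁻⁴ × 290 = 0.026796 m
1.2 × 160 × 1.7×10⁻⁴ = 0.03264 m
0.5 × 0.94×10⁻⁴ × 1200 = 0.05640 m
Δh = 0.026796 + 0.03264 + 0.05640 = 0.115836 m

Δh = 116 mm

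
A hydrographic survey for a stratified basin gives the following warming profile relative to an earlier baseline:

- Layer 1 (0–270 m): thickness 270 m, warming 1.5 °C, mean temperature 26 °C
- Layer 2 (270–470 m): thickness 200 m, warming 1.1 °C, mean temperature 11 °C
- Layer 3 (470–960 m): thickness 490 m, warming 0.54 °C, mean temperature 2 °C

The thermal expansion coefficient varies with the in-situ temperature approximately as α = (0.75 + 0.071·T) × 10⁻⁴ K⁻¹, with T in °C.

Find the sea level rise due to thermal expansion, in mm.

Layer 1: α = (0.75 + 0.071×26)×10⁻⁴ = 2.596×10⁻⁴ K⁻¹
Layer 2: α = (0.75 + 0.071×11)×10⁻⁴ = 1.531×10⁻⁴ K⁻¹
Layer 3: α = (0.75 + 0.071×2)×10⁻⁴ = 0.892×10⁻⁴ K⁻¹
Layer 1: 270 × 2.596×10⁻⁴ × 1.5 = 0.105138 m
Layer 2: 1.1 × 200 × 1.531×10⁻⁴ = 0.033682 m
0.892×10⁻⁴ × 0.54 × 490 = 0.02360232 m
Δh = 0.105138 + 0.033682 + 0.02360232 = 0.16242232 m ≈ 160 mm

Δh = 160 mm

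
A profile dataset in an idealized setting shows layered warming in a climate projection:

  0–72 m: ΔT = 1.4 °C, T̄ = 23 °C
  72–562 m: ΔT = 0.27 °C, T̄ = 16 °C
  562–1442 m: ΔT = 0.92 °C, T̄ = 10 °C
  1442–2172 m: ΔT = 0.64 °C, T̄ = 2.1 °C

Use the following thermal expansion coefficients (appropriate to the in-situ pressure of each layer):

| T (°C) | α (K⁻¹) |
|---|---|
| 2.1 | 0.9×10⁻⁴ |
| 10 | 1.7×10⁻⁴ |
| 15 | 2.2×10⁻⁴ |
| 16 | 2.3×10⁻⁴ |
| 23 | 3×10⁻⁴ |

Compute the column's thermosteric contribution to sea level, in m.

0.24 m

Layer 1 at 23 °C → α = 3×10⁻⁴ K⁻¹
Layer 2 at 16 °C → α = 2.3×10⁻⁴ K⁻¹
Layer 3 at 10 °C → α = 1.7×10⁻⁴ K⁻¹
Layer 4 at 2.1 °C → α = 0.9×10⁻⁴ K⁻¹
Layer 1: 1.4 × 72 × 3×10⁻⁴ = 0.03024 m
72–562 m: 490 × 2.3×10⁻⁴ × 0.27 = 0.030429 m
Layer 3: 880 × 0.92 × 1.7×10⁻⁴ = 0.137632 m
0.9×10⁻⁴ × 0.64 × 730 = 0.042048 m
Δh = 0.03024 + 0.030429 + 0.137632 + 0.042048 = 0.240349 m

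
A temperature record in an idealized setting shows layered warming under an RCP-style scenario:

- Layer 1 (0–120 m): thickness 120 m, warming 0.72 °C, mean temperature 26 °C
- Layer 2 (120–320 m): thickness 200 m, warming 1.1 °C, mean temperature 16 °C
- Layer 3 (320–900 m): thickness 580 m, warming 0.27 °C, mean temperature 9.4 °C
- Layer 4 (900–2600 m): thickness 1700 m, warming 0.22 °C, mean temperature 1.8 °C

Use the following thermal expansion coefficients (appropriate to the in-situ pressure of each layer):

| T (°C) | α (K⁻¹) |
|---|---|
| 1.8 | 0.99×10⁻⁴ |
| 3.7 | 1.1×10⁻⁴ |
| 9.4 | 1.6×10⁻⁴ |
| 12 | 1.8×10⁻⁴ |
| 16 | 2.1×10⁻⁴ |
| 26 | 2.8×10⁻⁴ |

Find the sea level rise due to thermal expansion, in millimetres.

about 132 mm

Layer 1 at 26 °C → α = 2.8×10⁻⁴ K⁻¹
Layer 2 at 16 °C → α = 2.1×10⁻⁴ K⁻¹
Layer 3 at 9.4 °C → α = 1.6×10⁻⁴ K⁻¹
Layer 4 at 1.8 °C → α = 0.99×10⁻⁴ K⁻¹
120 × 2.8×10⁻⁴ × 0.72 = 0.024192 m
Layer 2: 1.1 × 200 × 2.1×10⁻⁴ = 0.04620 m
580 × 1.6×10⁻⁴ × 0.27 = 0.025056 m
1700 × 0.99×10⁻⁴ × 0.22 = 0.037026 m
Δh = 0.024192 + 0.04620 + 0.025056 + 0.037026 = 0.132474 m ≈ 132 mm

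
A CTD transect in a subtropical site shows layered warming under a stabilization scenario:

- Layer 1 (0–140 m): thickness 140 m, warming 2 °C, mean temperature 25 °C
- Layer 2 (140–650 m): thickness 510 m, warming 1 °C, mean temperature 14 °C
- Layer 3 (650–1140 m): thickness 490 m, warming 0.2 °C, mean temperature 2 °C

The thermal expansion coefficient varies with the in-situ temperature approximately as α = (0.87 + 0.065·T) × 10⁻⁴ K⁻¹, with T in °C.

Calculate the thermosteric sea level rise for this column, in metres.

Δh ≈ 0.170 m

Layer 1: α = (0.87 + 0.065×25)×10⁻⁴ = 2.495×10⁻⁴ K⁻¹
Layer 2: α = (0.87 + 0.065×14)×10⁻⁴ = 1.78×10⁻⁴ K⁻¹
Layer 3: α = (0.87 + 0.065×2)×10⁻⁴ = 1×10⁻⁴ K⁻¹
0–140 m: 140 × 2.495×10⁻⁴ × 2 = 0.06986 m
Layer 2: 1 × 510 × 1.78×10⁻⁴ = 0.09078 m
650–1140 m: 0.2 × 1×10⁻⁴ × 490 = 0.00980 m
Δh = 0.06986 + 0.09078 + 0.00980 = 0.17044 m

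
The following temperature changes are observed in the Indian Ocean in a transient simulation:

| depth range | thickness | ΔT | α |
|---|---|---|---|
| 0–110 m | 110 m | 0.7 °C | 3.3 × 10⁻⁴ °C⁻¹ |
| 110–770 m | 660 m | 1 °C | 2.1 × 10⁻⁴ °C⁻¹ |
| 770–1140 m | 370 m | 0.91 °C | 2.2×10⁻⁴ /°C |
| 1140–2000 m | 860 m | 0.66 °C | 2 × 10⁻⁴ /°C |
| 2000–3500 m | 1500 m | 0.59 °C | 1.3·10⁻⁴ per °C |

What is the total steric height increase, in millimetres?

Layer 1: 0.7 × 3.3×10⁻⁴ × 110 = 0.02541 m
110–770 m: 2.1×10⁻⁴ × 660 × 1 = 0.13860 m
Layer 3: 2.2×10⁻⁴ × 0.91 × 370 = 0.074074 m
Layer 4: 0.66 × 860 × 2×10⁻⁴ = 0.11352 m
2000–3500 m: 1.3×10⁻⁴ × 0.59 × 1500 = 0.11505 m
Δh = 0.02541 + 0.13860 + 0.074074 + 0.11352 + 0.11505 = 0.466654 m ≈ 470 mm

470 mm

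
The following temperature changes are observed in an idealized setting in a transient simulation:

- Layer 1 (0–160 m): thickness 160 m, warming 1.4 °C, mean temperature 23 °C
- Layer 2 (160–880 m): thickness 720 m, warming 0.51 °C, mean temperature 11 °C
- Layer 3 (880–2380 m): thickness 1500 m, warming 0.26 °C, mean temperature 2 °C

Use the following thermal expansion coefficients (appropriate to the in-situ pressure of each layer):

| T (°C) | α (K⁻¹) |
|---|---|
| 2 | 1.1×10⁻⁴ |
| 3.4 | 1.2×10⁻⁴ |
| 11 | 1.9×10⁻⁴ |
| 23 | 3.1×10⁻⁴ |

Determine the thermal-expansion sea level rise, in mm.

Layer 1 at 23 °C → α = 3.1×10⁻⁴ K⁻¹
Layer 2 at 11 °C → α = 1.9×10⁻⁴ K⁻¹
Layer 3 at 2 °C → α = 1.1×10⁻⁴ K⁻¹
Layer 1: 3.1×10⁻⁴ × 160 × 1.4 = 0.06944 m
720 × 0.51 × 1.9×10⁻⁴ = 0.069768 m
880–2380 m: 1500 × 1.1×10⁻⁴ × 0.26 = 0.04290 m
Δh = 0.06944 + 0.069768 + 0.04290 = 0.182108 m ≈ 180 mm

about 180 mm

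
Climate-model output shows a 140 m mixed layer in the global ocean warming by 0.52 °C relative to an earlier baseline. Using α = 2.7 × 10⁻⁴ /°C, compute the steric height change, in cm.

Δh = αΔT·H = 2.7×10⁻⁴ × 0.52 × 140 = 0.019656 m

2.0 cm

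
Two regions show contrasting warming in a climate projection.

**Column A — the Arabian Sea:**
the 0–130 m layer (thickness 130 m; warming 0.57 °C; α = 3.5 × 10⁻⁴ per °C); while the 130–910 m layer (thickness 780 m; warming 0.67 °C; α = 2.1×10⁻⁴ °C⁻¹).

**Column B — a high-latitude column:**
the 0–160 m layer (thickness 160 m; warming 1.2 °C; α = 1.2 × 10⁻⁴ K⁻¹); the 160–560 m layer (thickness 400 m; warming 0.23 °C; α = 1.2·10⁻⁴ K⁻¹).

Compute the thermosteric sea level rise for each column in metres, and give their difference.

A 130 × 0.57 × 3.5×10⁻⁴ = 0.025935 m
A 130–910 m: 0.67 × 780 × 2.1×10⁻⁴ = 0.109746 m
A total: 0.135681 m
B Layer 1: 1.2 × 1.2×10⁻⁴ × 160 = 0.02304 m
B Layer 2: 1.2×10⁻⁴ × 0.23 × 400 = 0.01104 m
B total: 0.03408 m
Difference: 0.135681 − 0.03408 = 0.101601 m

Δh_A ≈ 0.136 m, Δh_B ≈ 0.0341 m; difference ≈ 0.102 m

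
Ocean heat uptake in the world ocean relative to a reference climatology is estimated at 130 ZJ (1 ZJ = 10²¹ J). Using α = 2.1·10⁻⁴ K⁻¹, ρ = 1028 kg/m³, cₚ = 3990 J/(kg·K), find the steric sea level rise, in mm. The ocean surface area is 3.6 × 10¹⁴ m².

Δh ≈ 18.5 mm

Per unit area: Q = 130×10²¹ / (3.6×10¹⁴) ≈ 3.611×10⁸ J/m²
Δh = αQ/(ρcₚ) = 2.1×10⁻⁴ × 3.611×10⁸ / (1028 × 3990) ≈ 0.018488 m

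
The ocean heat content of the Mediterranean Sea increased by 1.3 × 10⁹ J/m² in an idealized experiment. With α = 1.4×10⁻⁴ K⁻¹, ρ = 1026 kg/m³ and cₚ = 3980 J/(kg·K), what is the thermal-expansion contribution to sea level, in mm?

44.6 mm of thermosteric rise

Δh = αQ/(ρcₚ) = 1.4×10⁻⁴ × 1.3×10⁹ / (1026 × 3980) ≈ 0.04457 m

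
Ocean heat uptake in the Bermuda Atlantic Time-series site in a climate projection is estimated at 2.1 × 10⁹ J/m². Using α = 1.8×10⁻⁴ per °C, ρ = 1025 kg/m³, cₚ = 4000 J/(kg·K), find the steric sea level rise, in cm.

9.2 cm of thermosteric rise

Δh = αQ/(ρcₚ) = 1.8×10⁻⁴ × 2.1×10⁹ / (1025 × 4000) ≈ 0.092195 m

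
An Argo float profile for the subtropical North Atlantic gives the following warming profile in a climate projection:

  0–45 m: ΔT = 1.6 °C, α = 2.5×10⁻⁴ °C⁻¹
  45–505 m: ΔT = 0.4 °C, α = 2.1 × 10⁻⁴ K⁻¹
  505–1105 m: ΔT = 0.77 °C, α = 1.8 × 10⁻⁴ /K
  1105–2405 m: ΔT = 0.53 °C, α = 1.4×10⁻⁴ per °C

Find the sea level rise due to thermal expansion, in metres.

about 0.236 m

2.5×10⁻⁴ × 45 × 1.6 = 0.01800 m
0.4 × 460 × 2.1×10⁻⁴ = 0.03864 m
600 × 1.8×10⁻⁴ × 0.77 = 0.08316 m
Layer 4: 0.53 × 1.4×10⁻⁴ × 1300 = 0.09646 m
Δh = 0.01800 + 0.03864 + 0.08316 + 0.09646 = 0.23626 m ≈ 0.236 m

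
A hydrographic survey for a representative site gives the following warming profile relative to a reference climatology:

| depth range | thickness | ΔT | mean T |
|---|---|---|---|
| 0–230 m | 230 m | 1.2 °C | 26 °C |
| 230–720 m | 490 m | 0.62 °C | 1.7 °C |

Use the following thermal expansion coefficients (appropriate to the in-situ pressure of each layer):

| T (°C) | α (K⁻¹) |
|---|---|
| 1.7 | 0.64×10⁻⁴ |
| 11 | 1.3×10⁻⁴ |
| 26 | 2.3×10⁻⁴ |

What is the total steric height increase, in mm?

Δh ≈ 82.9 mm

Layer 1 at 26 °C → α = 2.3×10⁻⁴ K⁻¹
Layer 2 at 1.7 °C → α = 0.64×10⁻⁴ K⁻¹
0–230 m: 1.2 × 2.3×10⁻⁴ × 230 = 0.06348 m
230–720 m: 0.64×10⁻⁴ × 0.62 × 490 = 0.0194432 m
Δh = 0.06348 + 0.0194432 = 0.0829232 m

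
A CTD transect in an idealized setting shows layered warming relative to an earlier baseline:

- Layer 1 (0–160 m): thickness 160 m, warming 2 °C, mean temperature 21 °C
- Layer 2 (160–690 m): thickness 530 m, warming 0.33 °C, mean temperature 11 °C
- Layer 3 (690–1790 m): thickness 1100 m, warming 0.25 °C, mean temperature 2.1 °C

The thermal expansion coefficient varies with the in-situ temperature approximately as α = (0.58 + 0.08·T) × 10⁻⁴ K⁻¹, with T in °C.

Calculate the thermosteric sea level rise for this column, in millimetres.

118 mm of thermosteric rise

Layer 1: α = (0.58 + 0.08×21)×10⁻⁴ = 2.26×10⁻⁴ K⁻¹
Layer 2: α = (0.58 + 0.08×11)×10⁻⁴ = 1.46×10⁻⁴ K⁻¹
Layer 3: α = (0.58 + 0.08×2.1)×10⁻⁴ = 0.748×10⁻⁴ K⁻¹
0–160 m: 2.26×10⁻⁴ × 2 × 160 = 0.07232 m
Layer 2: 1.46×10⁻⁴ × 0.33 × 530 = 0.0255354 m
1100 × 0.25 × 0.748×10⁻⁴ = 0.02057 m
Δh = 0.07232 + 0.0255354 + 0.02057 = 0.1184254 m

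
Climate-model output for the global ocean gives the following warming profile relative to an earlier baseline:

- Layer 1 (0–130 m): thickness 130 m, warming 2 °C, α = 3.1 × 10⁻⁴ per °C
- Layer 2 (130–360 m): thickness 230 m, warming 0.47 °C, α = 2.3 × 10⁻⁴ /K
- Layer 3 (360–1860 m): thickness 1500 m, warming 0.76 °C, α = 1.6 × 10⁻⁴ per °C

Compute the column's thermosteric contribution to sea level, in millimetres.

0–130 m: 2 × 3.1×10⁻⁴ × 130 = 0.08060 m
230 × 2.3×10⁻⁴ × 0.47 = 0.024863 m
Layer 3: 1.6×10⁻⁴ × 1500 × 0.76 = 0.18240 m
Δh = 0.08060 + 0.024863 + 0.18240 = 0.287863 m

288 mm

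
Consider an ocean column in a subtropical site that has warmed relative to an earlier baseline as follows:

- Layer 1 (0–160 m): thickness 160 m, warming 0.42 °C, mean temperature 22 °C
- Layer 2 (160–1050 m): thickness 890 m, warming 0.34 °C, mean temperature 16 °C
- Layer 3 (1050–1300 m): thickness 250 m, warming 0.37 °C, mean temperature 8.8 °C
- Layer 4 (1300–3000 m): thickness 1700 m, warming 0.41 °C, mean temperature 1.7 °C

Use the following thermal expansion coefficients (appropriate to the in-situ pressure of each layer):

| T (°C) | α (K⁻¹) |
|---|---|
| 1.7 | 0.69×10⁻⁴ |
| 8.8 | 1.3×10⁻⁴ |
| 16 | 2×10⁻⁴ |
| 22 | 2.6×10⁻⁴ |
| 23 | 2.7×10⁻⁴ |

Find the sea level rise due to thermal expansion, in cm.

Δh = 14 cm

Layer 1 at 22 °C → α = 2.6×10⁻⁴ K⁻¹
Layer 2 at 16 °C → α = 2×10⁻⁴ K⁻¹
Layer 3 at 8.8 °C → α = 1.3×10⁻⁴ K⁻¹
Layer 4 at 1.7 °C → α = 0.69×10⁻⁴ K⁻¹
0–160 m: 0.42 × 2.6×10⁻⁴ × 160 = 0.017472 m
160–1050 m: 2×10⁻⁴ × 0.34 × 890 = 0.06052 m
1.3×10⁻⁴ × 250 × 0.37 = 0.012025 m
Layer 4: 0.69×10⁻⁴ × 0.41 × 1700 = 0.048093 m
Δh = 0.017472 + 0.06052 + 0.012025 + 0.048093 = 0.13811 m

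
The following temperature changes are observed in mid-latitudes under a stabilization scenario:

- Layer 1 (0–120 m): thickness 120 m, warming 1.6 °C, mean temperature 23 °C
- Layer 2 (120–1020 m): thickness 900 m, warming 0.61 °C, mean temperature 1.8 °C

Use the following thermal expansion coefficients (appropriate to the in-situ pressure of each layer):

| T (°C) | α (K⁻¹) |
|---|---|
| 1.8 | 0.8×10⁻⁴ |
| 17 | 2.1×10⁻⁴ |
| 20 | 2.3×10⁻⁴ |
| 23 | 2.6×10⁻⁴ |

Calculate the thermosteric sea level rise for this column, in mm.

94 mm

Layer 1 at 23 °C → α = 2.6×10⁻⁴ K⁻¹
Layer 2 at 1.8 °C → α = 0.8×10⁻⁴ K⁻¹
Layer 1: 1.6 × 120 × 2.6×10⁻⁴ = 0.04992 m
Layer 2: 900 × 0.8×10⁻⁴ × 0.61 = 0.04392 m
Δh = 0.04992 + 0.04392 = 0.09384 m ≈ 94 mm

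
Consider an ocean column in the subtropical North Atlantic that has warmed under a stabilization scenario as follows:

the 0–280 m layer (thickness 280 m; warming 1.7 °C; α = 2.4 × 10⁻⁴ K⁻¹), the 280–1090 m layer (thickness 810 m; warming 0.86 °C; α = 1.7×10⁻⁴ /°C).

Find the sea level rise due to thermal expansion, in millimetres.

Layer 1: 280 × 1.7 × 2.4×10⁻⁴ = 0.11424 m
Layer 2: 810 × 0.86 × 1.7×10⁻⁴ = 0.118422 m
Δh = 0.11424 + 0.118422 = 0.232662 m

about 233 mm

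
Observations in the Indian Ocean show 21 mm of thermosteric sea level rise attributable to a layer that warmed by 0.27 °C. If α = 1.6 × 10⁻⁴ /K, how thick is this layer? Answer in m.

about 486 m

H = Δh/(αΔT) = 0.021 / (1.6×10⁻⁴ × 0.27) ≈ 486.1 m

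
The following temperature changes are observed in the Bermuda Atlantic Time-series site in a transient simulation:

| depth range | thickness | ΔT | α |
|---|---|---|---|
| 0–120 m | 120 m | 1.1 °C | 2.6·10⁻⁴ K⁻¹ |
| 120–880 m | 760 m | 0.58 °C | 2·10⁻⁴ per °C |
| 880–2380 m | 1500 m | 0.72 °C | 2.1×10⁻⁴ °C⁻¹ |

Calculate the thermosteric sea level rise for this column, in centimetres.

0–120 m: 120 × 1.1 × 2.6×10⁻⁴ = 0.03432 m
760 × 2×10⁻⁴ × 0.58 = 0.08816 m
880–2380 m: 0.72 × 1500 × 2.1×10⁻⁴ = 0.22680 m
Δh = 0.03432 + 0.08816 + 0.22680 = 0.34928 m

about 35 cm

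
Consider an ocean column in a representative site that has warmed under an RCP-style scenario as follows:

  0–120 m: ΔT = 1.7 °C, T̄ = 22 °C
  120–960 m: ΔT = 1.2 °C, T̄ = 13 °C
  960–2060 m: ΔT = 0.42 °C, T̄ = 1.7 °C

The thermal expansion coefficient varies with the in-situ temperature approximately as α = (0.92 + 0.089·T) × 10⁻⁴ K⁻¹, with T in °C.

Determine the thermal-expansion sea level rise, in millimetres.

Layer 1: α = (0.92 + 0.089×22)×10⁻⁴ = 2.878×10⁻⁴ K⁻¹
Layer 2: α = (0.92 + 0.089×13)×10⁻⁴ = 2.077×10⁻⁴ K⁻¹
Layer 3: α = (0.92 + 0.089×1.7)×10⁻⁴ = 1.0713×10⁻⁴ K⁻¹
120 × 2.878×10⁻⁴ × 1.7 = 0.0587112 m
1.2 × 2.077×10⁻⁴ × 840 = 0.2093616 m
Layer 3: 1100 × 1.0713×10⁻⁴ × 0.42 = 0.04949406 m
Δh = 0.0587112 + 0.2093616 + 0.04949406 = 0.31756686 m ≈ 318 mm

Δh = 318 mm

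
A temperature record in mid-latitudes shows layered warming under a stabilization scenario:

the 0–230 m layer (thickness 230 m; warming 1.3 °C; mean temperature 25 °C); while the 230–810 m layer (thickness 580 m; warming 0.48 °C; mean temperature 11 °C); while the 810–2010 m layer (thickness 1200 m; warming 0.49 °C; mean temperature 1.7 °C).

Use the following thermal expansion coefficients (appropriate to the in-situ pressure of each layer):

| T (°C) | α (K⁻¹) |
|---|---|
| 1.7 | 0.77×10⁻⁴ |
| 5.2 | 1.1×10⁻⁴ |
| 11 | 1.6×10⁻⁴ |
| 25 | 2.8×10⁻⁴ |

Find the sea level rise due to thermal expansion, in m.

Layer 1 at 25 °C → α = 2.8×10⁻⁴ K⁻¹
Layer 2 at 11 °C → α = 1.6×10⁻⁴ K⁻¹
Layer 3 at 1.7 °C → α = 0.77×10⁻⁴ K⁻¹
2.8×10⁻⁴ × 1.3 × 230 = 0.08372 m
Layer 2: 0.48 × 1.6×10⁻⁴ × 580 = 0.044544 m
810–2010 m: 1200 × 0.49 × 0.77×10⁻⁴ = 0.045276 m
Δh = 0.08372 + 0.044544 + 0.045276 = 0.17354 m ≈ 0.174 m

0.174 m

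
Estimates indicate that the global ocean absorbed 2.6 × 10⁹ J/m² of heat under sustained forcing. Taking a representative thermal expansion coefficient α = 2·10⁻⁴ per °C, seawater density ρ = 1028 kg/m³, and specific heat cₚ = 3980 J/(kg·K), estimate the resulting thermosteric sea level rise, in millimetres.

Δh = 130 mm

Δh = αQ/(ρcₚ) = 2×10⁻⁴ × 2.6×10⁹ / (1028 × 3980) ≈ 0.12709 m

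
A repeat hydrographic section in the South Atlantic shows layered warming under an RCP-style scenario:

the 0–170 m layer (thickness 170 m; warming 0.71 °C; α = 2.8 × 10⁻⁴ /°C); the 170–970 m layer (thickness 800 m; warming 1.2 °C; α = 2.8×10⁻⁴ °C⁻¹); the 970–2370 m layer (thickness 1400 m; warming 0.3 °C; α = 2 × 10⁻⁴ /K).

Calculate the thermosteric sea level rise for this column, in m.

Layer 1: 170 × 2.8×10⁻⁴ × 0.71 = 0.033796 m
2.8×10⁻⁴ × 1.2 × 800 = 0.26880 m
0.3 × 2×10⁻⁴ × 1400 = 0.08400 m
Δh = 0.033796 + 0.26880 + 0.08400 = 0.386596 m ≈ 0.387 m

0.387 m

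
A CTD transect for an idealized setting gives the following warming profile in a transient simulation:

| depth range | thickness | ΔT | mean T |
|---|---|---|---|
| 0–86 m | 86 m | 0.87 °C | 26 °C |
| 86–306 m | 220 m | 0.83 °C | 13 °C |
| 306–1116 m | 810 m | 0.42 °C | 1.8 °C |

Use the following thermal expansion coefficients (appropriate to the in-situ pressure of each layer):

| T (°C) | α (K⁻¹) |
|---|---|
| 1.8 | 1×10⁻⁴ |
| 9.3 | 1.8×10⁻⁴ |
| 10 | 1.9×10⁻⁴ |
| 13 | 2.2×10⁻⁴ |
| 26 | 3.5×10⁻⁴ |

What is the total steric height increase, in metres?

Layer 1 at 26 °C → α = 3.5×10⁻⁴ K⁻¹
Layer 2 at 13 °C → α = 2.2×10⁻⁴ K⁻¹
Layer 3 at 1.8 °C → α = 1×10⁻⁴ K⁻¹
0.87 × 3.5×10⁻⁴ × 86 = 0.026187 m
86–306 m: 220 × 2.2×10⁻⁴ × 0.83 = 0.040172 m
306–1116 m: 810 × 0.42 × 1×10⁻⁴ = 0.03402 m
Δh = 0.026187 + 0.040172 + 0.03402 = 0.100379 m

Δh = 0.100 m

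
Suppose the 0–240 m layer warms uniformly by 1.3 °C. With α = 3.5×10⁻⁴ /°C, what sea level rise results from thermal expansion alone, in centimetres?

Δh = αΔT·H = 3.5×10⁻⁴ × 1.3 × 240 = 0.10920 m

about 10.9 cm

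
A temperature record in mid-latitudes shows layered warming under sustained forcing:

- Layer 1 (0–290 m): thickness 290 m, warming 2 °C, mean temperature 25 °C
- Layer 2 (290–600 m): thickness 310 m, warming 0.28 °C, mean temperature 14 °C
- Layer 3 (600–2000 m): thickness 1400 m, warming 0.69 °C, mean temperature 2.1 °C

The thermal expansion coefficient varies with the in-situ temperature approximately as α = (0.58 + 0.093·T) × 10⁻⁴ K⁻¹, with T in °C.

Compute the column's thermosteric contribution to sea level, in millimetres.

Layer 1: α = (0.58 + 0.093×25)×10⁻⁴ = 2.905×10⁻⁴ K⁻¹
Layer 2: α = (0.58 + 0.093×14)×10⁻⁴ = 1.882×10⁻⁴ K⁻¹
Layer 3: α = (0.58 + 0.093×2.1)×10⁻⁴ = 0.7753×10⁻⁴ K⁻¹
0–290 m: 2.905×10⁻⁴ × 2 × 290 = 0.16849 m
Layer 2: 0.28 × 1.882×10⁻⁴ × 310 = 0.01633576 m
600–2000 m: 1400 × 0.7753×10⁻⁴ × 0.69 = 0.07489398 m
Δh = 0.16849 + 0.01633576 + 0.07489398 = 0.25971974 m ≈ 260 mm

Δh ≈ 260 mm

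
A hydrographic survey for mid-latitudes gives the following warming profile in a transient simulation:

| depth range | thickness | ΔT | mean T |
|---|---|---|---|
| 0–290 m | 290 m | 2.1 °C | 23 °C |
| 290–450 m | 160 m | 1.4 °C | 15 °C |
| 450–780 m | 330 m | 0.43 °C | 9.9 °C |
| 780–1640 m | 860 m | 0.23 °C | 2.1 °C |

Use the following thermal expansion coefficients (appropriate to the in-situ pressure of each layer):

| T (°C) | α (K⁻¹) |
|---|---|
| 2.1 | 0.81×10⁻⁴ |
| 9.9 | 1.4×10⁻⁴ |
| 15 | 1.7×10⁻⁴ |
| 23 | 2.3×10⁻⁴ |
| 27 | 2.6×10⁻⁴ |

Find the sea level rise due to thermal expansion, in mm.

Layer 1 at 23 °C → α = 2.3×10⁻⁴ K⁻¹
Layer 2 at 15 °C → α = 1.7×10⁻⁴ K⁻¹
Layer 3 at 9.9 °C → α = 1.4×10⁻⁴ K⁻¹
Layer 4 at 2.1 °C → α = 0.81×10⁻⁴ K⁻¹
Layer 1: 2.3×10⁻⁴ × 2.1 × 290 = 0.14007 m
Layer 2: 160 × 1.7×10⁻⁴ × 1.4 = 0.03808 m
Layer 3: 0.43 × 330 × 1.4×10⁻⁴ = 0.019866 m
780–1640 m: 0.23 × 860 × 0.81×10⁻⁴ = 0.0160218 m
Δh = 0.14007 + 0.03808 + 0.019866 + 0.0160218 = 0.2140378 m ≈ 214 mm

Δh ≈ 214 mm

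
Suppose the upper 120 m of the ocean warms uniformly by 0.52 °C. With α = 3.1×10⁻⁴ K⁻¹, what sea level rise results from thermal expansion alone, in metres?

about 0.0193 m

Δh = αΔT·H = 3.1×10⁻⁴ × 0.52 × 120 = 0.019344 m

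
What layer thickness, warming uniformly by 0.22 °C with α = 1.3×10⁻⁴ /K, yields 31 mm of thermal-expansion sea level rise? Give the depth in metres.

H = Δh/(αΔT) = 0.031 / (1.3×10⁻⁴ × 0.22) ≈ 1084 m

H ≈ 1080 m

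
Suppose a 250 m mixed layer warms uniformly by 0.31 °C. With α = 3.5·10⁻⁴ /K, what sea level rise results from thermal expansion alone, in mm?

27.1 mm

Δh = αΔT·H = 3.5×10⁻⁴ × 0.31 × 250 = 0.027125 m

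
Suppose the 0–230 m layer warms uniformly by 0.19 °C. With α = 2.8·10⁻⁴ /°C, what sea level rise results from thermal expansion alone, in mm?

Δh = 12.2 mm

Δh = αΔT·H = 2.8×10⁻⁴ × 0.19 × 230 = 0.012236 m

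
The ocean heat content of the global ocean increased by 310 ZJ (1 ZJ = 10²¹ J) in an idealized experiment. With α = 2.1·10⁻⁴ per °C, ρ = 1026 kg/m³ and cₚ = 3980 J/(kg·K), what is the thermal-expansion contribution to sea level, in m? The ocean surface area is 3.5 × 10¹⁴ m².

Per unit area: Q = 310×10²¹ / (3.5×10¹⁴) ≈ 8.857×10⁸ J/m²
Δh = αQ/(ρcₚ) = 2.1×10⁻⁴ × 8.857×10⁸ / (1026 × 3980) ≈ 0.045549 m

about 0.046 m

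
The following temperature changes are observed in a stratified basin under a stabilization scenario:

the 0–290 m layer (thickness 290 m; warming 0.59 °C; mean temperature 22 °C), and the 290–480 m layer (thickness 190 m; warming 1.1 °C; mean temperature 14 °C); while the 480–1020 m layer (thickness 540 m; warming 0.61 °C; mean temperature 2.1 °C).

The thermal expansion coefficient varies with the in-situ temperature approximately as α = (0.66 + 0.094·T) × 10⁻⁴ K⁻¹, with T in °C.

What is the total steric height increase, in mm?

Layer 1: α = (0.66 + 0.094×22)×10⁻⁴ = 2.728×10⁻⁴ K⁻¹
Layer 2: α = (0.66 + 0.094×14)×10⁻⁴ = 1.976×10⁻⁴ K⁻¹
Layer 3: α = (0.66 + 0.094×2.1)×10⁻⁴ = 0.8574×10⁻⁴ K⁻¹
0–290 m: 0.59 × 290 × 2.728×10⁻⁴ = 0.04667608 m
290–480 m: 190 × 1.976×10⁻⁴ × 1.1 = 0.0412984 m
480–1020 m: 540 × 0.8574×10⁻⁴ × 0.61 = 0.028242756 m
Δh = 0.04667608 + 0.0412984 + 0.028242756 = 0.116217236 m

about 120 mm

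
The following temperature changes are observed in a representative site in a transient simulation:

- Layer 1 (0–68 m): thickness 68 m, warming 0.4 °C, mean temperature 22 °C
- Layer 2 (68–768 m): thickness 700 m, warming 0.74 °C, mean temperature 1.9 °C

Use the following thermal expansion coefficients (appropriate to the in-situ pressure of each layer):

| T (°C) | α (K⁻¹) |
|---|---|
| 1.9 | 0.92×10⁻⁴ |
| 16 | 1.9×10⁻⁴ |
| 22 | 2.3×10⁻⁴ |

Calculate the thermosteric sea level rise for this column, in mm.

Layer 1 at 22 °C → α = 2.3×10⁻⁴ K⁻¹
Layer 2 at 1.9 °C → α = 0.92×10⁻⁴ K⁻¹
0–68 m: 0.4 × 2.3×10⁻⁴ × 68 = 0.006256 m
0.74 × 700 × 0.92×10⁻⁴ = 0.047656 m
Δh = 0.006256 + 0.047656 = 0.053912 m ≈ 53.9 mm

about 53.9 mm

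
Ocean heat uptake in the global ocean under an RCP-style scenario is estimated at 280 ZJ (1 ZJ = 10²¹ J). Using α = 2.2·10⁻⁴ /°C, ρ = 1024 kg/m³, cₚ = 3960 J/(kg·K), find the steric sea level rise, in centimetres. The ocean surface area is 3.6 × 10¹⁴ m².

Per unit area: Q = 280×10²¹ / (3.6×10¹⁴) ≈ 7.778×10⁸ J/m²
Δh = αQ/(ρcₚ) = 2.2×10⁻⁴ × 7.778×10⁸ / (1024 × 3960) ≈ 0.042198 m

Δh = 4.2 cm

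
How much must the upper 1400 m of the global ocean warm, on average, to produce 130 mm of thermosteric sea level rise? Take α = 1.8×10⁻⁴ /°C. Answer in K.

0.516 K

ΔT = Δh/(αH) = 0.13 / (1.8×10⁻⁴ × 1400) ≈ 0.5159 K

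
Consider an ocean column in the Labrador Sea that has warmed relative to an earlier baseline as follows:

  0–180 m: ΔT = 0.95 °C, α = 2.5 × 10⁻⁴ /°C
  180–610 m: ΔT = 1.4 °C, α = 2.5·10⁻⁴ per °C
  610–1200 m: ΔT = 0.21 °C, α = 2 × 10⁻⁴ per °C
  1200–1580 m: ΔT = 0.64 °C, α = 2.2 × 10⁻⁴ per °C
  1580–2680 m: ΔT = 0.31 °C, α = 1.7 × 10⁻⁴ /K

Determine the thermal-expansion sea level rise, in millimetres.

0–180 m: 2.5×10⁻⁴ × 0.95 × 180 = 0.04275 m
180–610 m: 1.4 × 430 × 2.5×10⁻⁴ = 0.15050 m
590 × 0.21 × 2×10⁻⁴ = 0.02478 m
1200–1580 m: 2.2×10⁻⁴ × 380 × 0.64 = 0.053504 m
Layer 5: 1100 × 0.31 × 1.7×10⁻⁴ = 0.05797 m
Δh = 0.04275 + 0.15050 + 0.02478 + 0.053504 + 0.05797 = 0.329504 m ≈ 330 mm

Δh = 330 mm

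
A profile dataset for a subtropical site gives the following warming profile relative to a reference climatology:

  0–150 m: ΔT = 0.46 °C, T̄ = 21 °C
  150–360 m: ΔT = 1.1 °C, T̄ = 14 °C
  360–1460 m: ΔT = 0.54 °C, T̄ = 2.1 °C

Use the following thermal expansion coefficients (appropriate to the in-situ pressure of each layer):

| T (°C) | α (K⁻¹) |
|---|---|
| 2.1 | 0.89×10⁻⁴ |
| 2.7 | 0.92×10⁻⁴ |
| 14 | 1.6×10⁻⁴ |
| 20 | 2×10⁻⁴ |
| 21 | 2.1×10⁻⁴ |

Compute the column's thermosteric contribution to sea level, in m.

Layer 1 at 21 °C → α = 2.1×10⁻⁴ K⁻¹
Layer 2 at 14 °C → α = 1.6×10⁻⁴ K⁻¹
Layer 3 at 2.1 °C → α = 0.89×10⁻⁴ K⁻¹
0–150 m: 0.46 × 150 × 2.1×10⁻⁴ = 0.01449 m
1.6×10⁻⁴ × 1.1 × 210 = 0.03696 m
Layer 3: 0.89×10⁻⁴ × 0.54 × 1100 = 0.052866 m
Δh = 0.01449 + 0.03696 + 0.052866 = 0.104316 m

about 0.104 m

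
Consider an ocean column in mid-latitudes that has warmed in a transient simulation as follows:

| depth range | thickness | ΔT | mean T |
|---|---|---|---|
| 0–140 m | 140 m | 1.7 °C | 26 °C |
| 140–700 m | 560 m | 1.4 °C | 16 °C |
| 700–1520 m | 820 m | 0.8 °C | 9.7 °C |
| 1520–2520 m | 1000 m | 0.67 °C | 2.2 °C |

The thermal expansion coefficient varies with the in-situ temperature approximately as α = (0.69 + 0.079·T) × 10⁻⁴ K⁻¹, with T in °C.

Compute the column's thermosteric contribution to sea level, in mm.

Δh = 370 mm

Layer 1: α = (0.69 + 0.079×26)×10⁻⁴ = 2.744×10⁻⁴ K⁻¹
Layer 2: α = (0.69 + 0.079×16)×10⁻⁴ = 1.954×10⁻⁴ K⁻¹
Layer 3: α = (0.69 + 0.079×9.7)×10⁻⁴ = 1.4563×10⁻⁴ K⁻¹
Layer 4: α = (0.69 + 0.079×2.2)×10⁻⁴ = 0.8638×10⁻⁴ K⁻¹
1.7 × 2.744×10⁻⁴ × 140 = 0.0653072 m
Layer 2: 1.954×10⁻⁴ × 560 × 1.4 = 0.1531936 m
700–1520 m: 1.4563×10⁻⁴ × 0.8 × 820 = 0.09553328 m
Layer 4: 0.8638×10⁻⁴ × 1000 × 0.67 = 0.0578746 m
Δh = 0.0653072 + 0.1531936 + 0.09553328 + 0.0578746 = 0.37190868 m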